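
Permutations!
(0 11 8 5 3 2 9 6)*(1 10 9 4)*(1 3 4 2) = [11, 10, 2, 1, 3, 4, 0, 7, 5, 6, 9, 8] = (0 11 8 5 4 3 1 10 9 6)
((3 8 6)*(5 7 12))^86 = (3 6 8)(5 12 7)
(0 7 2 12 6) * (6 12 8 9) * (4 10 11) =(12)(0 7 2 8 9 6)(4 10 11) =[7, 1, 8, 3, 10, 5, 0, 2, 9, 6, 11, 4, 12]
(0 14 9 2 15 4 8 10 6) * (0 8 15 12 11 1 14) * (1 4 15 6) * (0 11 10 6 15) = (0 11 4 15)(1 14 9 2 12 10)(6 8) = [11, 14, 12, 3, 15, 5, 8, 7, 6, 2, 1, 4, 10, 13, 9, 0]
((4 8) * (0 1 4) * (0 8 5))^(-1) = ((8)(0 1 4 5))^(-1) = (8)(0 5 4 1)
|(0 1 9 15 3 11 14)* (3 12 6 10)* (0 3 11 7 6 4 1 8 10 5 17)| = |(0 8 10 11 14 3 7 6 5 17)(1 9 15 12 4)| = 10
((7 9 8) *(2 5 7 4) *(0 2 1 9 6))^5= (1 9 8 4)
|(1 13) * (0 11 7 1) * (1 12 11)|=|(0 1 13)(7 12 11)|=3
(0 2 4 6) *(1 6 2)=[1, 6, 4, 3, 2, 5, 0]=(0 1 6)(2 4)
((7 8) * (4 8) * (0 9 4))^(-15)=(9)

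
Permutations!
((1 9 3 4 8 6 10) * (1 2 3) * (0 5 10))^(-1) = (0 6 8 4 3 2 10 5)(1 9)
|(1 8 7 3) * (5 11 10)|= |(1 8 7 3)(5 11 10)|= 12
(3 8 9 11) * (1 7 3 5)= (1 7 3 8 9 11 5)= [0, 7, 2, 8, 4, 1, 6, 3, 9, 11, 10, 5]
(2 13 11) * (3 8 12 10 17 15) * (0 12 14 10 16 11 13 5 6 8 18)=(0 12 16 11 2 5 6 8 14 10 17 15 3 18)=[12, 1, 5, 18, 4, 6, 8, 7, 14, 9, 17, 2, 16, 13, 10, 3, 11, 15, 0]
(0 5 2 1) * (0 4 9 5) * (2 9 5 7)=(1 4 5 9 7 2)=[0, 4, 1, 3, 5, 9, 6, 2, 8, 7]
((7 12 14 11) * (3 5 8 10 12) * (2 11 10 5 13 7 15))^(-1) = ((2 11 15)(3 13 7)(5 8)(10 12 14))^(-1) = (2 15 11)(3 7 13)(5 8)(10 14 12)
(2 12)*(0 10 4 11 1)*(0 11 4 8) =(0 10 8)(1 11)(2 12) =[10, 11, 12, 3, 4, 5, 6, 7, 0, 9, 8, 1, 2]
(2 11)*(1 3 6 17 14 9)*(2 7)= (1 3 6 17 14 9)(2 11 7)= [0, 3, 11, 6, 4, 5, 17, 2, 8, 1, 10, 7, 12, 13, 9, 15, 16, 14]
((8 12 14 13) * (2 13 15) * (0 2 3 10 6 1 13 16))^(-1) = (0 16 2)(1 6 10 3 15 14 12 8 13)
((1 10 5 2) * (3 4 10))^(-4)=((1 3 4 10 5 2))^(-4)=(1 4 5)(2 3 10)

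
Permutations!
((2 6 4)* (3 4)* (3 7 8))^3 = ((2 6 7 8 3 4))^3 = (2 8)(3 6)(4 7)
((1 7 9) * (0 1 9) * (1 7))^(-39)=((9)(0 7))^(-39)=(9)(0 7)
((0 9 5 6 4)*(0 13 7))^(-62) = (0 9 5 6 4 13 7)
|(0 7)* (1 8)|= 2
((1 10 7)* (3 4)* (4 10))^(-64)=((1 4 3 10 7))^(-64)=(1 4 3 10 7)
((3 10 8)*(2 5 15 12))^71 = (2 12 15 5)(3 8 10)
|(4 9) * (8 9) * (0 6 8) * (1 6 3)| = |(0 3 1 6 8 9 4)| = 7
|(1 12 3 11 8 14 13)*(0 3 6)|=|(0 3 11 8 14 13 1 12 6)|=9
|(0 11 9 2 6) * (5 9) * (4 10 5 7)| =9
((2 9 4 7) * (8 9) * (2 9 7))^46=(2 8 7 9 4)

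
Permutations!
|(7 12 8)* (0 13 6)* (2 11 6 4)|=6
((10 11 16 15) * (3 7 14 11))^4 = ((3 7 14 11 16 15 10))^4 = (3 16 7 15 14 10 11)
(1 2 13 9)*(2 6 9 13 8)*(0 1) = (13)(0 1 6 9)(2 8) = [1, 6, 8, 3, 4, 5, 9, 7, 2, 0, 10, 11, 12, 13]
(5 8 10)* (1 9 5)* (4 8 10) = (1 9 5 10)(4 8) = [0, 9, 2, 3, 8, 10, 6, 7, 4, 5, 1]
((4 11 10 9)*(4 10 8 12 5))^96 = ((4 11 8 12 5)(9 10))^96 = (4 11 8 12 5)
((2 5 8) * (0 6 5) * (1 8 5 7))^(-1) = ((0 6 7 1 8 2))^(-1) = (0 2 8 1 7 6)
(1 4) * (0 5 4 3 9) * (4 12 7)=(0 5 12 7 4 1 3 9)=[5, 3, 2, 9, 1, 12, 6, 4, 8, 0, 10, 11, 7]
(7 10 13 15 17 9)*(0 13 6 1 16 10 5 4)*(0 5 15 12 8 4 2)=[13, 16, 0, 3, 5, 2, 1, 15, 4, 7, 6, 11, 8, 12, 14, 17, 10, 9]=(0 13 12 8 4 5 2)(1 16 10 6)(7 15 17 9)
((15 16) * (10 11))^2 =(16)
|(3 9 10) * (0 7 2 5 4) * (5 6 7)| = 3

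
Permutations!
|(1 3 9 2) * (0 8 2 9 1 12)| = |(0 8 2 12)(1 3)| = 4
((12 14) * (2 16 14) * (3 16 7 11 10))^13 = (2 16 11 12 3 7 14 10)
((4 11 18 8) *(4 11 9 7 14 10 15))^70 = (4 10 7)(8 11 18)(9 15 14)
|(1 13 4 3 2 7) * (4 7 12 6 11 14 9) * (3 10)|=|(1 13 7)(2 12 6 11 14 9 4 10 3)|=9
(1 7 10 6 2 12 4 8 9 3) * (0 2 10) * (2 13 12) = (0 13 12 4 8 9 3 1 7)(6 10) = [13, 7, 2, 1, 8, 5, 10, 0, 9, 3, 6, 11, 4, 12]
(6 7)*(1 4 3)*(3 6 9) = (1 4 6 7 9 3) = [0, 4, 2, 1, 6, 5, 7, 9, 8, 3]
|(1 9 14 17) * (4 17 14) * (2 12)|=4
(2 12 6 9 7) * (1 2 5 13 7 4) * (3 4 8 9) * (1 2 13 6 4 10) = (1 13 7 5 6 3 10)(2 12 4)(8 9) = [0, 13, 12, 10, 2, 6, 3, 5, 9, 8, 1, 11, 4, 7]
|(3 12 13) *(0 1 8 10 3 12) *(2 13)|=|(0 1 8 10 3)(2 13 12)|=15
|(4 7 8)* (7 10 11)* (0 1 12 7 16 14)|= |(0 1 12 7 8 4 10 11 16 14)|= 10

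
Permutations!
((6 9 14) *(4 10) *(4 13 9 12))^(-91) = (14)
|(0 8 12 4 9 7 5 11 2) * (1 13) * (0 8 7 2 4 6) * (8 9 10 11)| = 6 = |(0 7 5 8 12 6)(1 13)(2 9)(4 10 11)|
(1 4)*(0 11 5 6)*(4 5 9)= (0 11 9 4 1 5 6)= [11, 5, 2, 3, 1, 6, 0, 7, 8, 4, 10, 9]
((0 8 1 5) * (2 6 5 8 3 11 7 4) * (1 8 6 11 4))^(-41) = ((0 3 4 2 11 7 1 6 5))^(-41) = (0 11 5 2 6 4 1 3 7)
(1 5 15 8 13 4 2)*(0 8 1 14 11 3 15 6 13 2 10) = [8, 5, 14, 15, 10, 6, 13, 7, 2, 9, 0, 3, 12, 4, 11, 1] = (0 8 2 14 11 3 15 1 5 6 13 4 10)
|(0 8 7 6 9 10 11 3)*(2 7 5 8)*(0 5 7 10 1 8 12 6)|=|(0 2 10 11 3 5 12 6 9 1 8 7)|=12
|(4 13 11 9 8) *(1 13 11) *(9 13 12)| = |(1 12 9 8 4 11 13)| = 7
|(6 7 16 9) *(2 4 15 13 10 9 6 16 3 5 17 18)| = 13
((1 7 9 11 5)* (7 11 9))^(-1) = ((1 11 5))^(-1) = (1 5 11)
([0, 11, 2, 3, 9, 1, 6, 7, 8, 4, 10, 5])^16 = [0, 11, 2, 3, 4, 1, 6, 7, 8, 9, 10, 5]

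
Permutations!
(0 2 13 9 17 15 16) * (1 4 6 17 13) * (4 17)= (0 2 1 17 15 16)(4 6)(9 13)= [2, 17, 1, 3, 6, 5, 4, 7, 8, 13, 10, 11, 12, 9, 14, 16, 0, 15]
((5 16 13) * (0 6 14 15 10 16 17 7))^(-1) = (0 7 17 5 13 16 10 15 14 6)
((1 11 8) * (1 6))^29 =(1 11 8 6)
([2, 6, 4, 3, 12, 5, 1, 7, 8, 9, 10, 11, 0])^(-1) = (0 12 4 2)(1 6)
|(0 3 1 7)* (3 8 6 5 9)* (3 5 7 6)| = |(0 8 3 1 6 7)(5 9)| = 6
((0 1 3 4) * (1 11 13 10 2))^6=((0 11 13 10 2 1 3 4))^6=(0 3 2 13)(1 10 11 4)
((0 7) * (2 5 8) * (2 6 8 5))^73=(0 7)(6 8)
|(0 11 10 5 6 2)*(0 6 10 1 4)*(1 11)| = 6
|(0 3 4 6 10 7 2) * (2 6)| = 12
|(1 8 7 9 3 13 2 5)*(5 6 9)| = |(1 8 7 5)(2 6 9 3 13)| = 20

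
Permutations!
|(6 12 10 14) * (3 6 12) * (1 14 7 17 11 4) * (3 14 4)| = 8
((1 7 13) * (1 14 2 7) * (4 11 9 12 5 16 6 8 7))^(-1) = ((2 4 11 9 12 5 16 6 8 7 13 14))^(-1) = (2 14 13 7 8 6 16 5 12 9 11 4)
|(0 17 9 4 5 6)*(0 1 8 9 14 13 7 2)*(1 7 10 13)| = |(0 17 14 1 8 9 4 5 6 7 2)(10 13)| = 22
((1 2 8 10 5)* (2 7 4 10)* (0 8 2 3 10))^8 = ((0 8 3 10 5 1 7 4))^8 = (10)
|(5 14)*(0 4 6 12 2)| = 10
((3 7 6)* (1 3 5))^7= (1 7 5 3 6)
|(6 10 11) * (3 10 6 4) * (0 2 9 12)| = 4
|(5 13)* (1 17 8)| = |(1 17 8)(5 13)| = 6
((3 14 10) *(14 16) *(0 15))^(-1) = (0 15)(3 10 14 16)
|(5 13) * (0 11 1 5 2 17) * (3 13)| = |(0 11 1 5 3 13 2 17)| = 8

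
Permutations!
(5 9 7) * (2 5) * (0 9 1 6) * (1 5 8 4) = [9, 6, 8, 3, 1, 5, 0, 2, 4, 7] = (0 9 7 2 8 4 1 6)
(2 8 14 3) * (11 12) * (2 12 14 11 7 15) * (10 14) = [0, 1, 8, 12, 4, 5, 6, 15, 11, 9, 14, 10, 7, 13, 3, 2] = (2 8 11 10 14 3 12 7 15)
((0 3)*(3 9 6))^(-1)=(0 3 6 9)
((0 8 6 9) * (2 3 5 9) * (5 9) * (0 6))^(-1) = (0 8)(2 6 9 3) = ((0 8)(2 3 9 6))^(-1)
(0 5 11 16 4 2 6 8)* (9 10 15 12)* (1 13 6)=(0 5 11 16 4 2 1 13 6 8)(9 10 15 12)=[5, 13, 1, 3, 2, 11, 8, 7, 0, 10, 15, 16, 9, 6, 14, 12, 4]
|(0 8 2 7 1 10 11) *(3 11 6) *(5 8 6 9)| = |(0 6 3 11)(1 10 9 5 8 2 7)| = 28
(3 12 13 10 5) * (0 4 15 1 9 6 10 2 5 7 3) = [4, 9, 5, 12, 15, 0, 10, 3, 8, 6, 7, 11, 13, 2, 14, 1] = (0 4 15 1 9 6 10 7 3 12 13 2 5)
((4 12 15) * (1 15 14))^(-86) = ((1 15 4 12 14))^(-86) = (1 14 12 4 15)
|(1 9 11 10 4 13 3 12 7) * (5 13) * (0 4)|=11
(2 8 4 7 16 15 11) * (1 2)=(1 2 8 4 7 16 15 11)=[0, 2, 8, 3, 7, 5, 6, 16, 4, 9, 10, 1, 12, 13, 14, 11, 15]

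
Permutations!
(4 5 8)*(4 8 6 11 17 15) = (4 5 6 11 17 15) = [0, 1, 2, 3, 5, 6, 11, 7, 8, 9, 10, 17, 12, 13, 14, 4, 16, 15]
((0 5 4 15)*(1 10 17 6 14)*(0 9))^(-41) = ((0 5 4 15 9)(1 10 17 6 14))^(-41) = (0 9 15 4 5)(1 14 6 17 10)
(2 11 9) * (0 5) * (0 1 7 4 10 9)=[5, 7, 11, 3, 10, 1, 6, 4, 8, 2, 9, 0]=(0 5 1 7 4 10 9 2 11)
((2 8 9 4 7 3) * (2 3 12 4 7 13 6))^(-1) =((2 8 9 7 12 4 13 6))^(-1) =(2 6 13 4 12 7 9 8)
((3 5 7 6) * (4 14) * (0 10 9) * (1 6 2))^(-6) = (14)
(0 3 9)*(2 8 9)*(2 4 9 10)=[3, 1, 8, 4, 9, 5, 6, 7, 10, 0, 2]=(0 3 4 9)(2 8 10)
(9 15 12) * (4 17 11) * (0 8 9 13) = (0 8 9 15 12 13)(4 17 11) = [8, 1, 2, 3, 17, 5, 6, 7, 9, 15, 10, 4, 13, 0, 14, 12, 16, 11]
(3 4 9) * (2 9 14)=[0, 1, 9, 4, 14, 5, 6, 7, 8, 3, 10, 11, 12, 13, 2]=(2 9 3 4 14)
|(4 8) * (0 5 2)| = |(0 5 2)(4 8)| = 6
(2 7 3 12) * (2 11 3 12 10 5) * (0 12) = (0 12 11 3 10 5 2 7) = [12, 1, 7, 10, 4, 2, 6, 0, 8, 9, 5, 3, 11]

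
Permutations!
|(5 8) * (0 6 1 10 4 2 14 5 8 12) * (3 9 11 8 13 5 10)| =20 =|(0 6 1 3 9 11 8 13 5 12)(2 14 10 4)|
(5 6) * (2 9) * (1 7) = (1 7)(2 9)(5 6) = [0, 7, 9, 3, 4, 6, 5, 1, 8, 2]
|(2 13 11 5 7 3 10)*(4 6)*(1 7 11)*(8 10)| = |(1 7 3 8 10 2 13)(4 6)(5 11)| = 14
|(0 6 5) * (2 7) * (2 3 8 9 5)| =|(0 6 2 7 3 8 9 5)| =8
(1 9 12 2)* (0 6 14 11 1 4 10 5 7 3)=(0 6 14 11 1 9 12 2 4 10 5 7 3)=[6, 9, 4, 0, 10, 7, 14, 3, 8, 12, 5, 1, 2, 13, 11]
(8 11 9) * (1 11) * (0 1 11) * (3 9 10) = (0 1)(3 9 8 11 10) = [1, 0, 2, 9, 4, 5, 6, 7, 11, 8, 3, 10]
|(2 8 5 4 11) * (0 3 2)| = 7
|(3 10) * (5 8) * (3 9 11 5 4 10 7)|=|(3 7)(4 10 9 11 5 8)|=6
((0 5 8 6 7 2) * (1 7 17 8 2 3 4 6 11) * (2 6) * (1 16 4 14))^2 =((0 5 6 17 8 11 16 4 2)(1 7 3 14))^2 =(0 6 8 16 2 5 17 11 4)(1 3)(7 14)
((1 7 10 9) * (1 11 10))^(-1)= (1 7)(9 10 11)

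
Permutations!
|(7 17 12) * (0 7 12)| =|(0 7 17)| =3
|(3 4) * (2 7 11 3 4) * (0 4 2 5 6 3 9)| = 6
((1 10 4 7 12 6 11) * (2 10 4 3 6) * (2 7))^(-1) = ((1 4 2 10 3 6 11)(7 12))^(-1) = (1 11 6 3 10 2 4)(7 12)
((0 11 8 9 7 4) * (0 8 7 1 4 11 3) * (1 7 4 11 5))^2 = (1 4 9 5 11 8 7)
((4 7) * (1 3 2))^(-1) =((1 3 2)(4 7))^(-1) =(1 2 3)(4 7)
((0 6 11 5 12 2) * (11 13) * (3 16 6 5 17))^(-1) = (0 2 12 5)(3 17 11 13 6 16)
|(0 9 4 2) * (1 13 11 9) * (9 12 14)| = 9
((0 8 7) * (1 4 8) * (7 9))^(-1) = ((0 1 4 8 9 7))^(-1) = (0 7 9 8 4 1)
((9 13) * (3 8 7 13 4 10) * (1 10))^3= (1 8 9 10 7 4 3 13)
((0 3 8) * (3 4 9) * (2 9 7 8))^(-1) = ((0 4 7 8)(2 9 3))^(-1) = (0 8 7 4)(2 3 9)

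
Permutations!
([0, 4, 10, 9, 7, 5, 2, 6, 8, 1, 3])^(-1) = (1 9 3 10 2 6 7 4)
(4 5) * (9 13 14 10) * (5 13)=(4 13 14 10 9 5)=[0, 1, 2, 3, 13, 4, 6, 7, 8, 5, 9, 11, 12, 14, 10]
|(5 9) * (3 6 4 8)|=4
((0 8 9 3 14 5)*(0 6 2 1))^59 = (0 5 8 6 9 2 3 1 14)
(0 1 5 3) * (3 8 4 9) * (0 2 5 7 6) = (0 1 7 6)(2 5 8 4 9 3) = [1, 7, 5, 2, 9, 8, 0, 6, 4, 3]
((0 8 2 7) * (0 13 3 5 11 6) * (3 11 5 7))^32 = (13)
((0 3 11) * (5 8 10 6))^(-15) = ((0 3 11)(5 8 10 6))^(-15) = (11)(5 8 10 6)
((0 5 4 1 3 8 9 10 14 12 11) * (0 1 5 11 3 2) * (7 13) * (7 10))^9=((0 11 1 2)(3 8 9 7 13 10 14 12)(4 5))^9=(0 11 1 2)(3 8 9 7 13 10 14 12)(4 5)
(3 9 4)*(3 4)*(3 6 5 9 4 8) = (3 4 8)(5 9 6) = [0, 1, 2, 4, 8, 9, 5, 7, 3, 6]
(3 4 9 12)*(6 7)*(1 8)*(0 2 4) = [2, 8, 4, 0, 9, 5, 7, 6, 1, 12, 10, 11, 3] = (0 2 4 9 12 3)(1 8)(6 7)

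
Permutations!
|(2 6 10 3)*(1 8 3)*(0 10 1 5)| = 15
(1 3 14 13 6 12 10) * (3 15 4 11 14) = (1 15 4 11 14 13 6 12 10) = [0, 15, 2, 3, 11, 5, 12, 7, 8, 9, 1, 14, 10, 6, 13, 4]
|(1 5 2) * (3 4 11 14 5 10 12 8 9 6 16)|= |(1 10 12 8 9 6 16 3 4 11 14 5 2)|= 13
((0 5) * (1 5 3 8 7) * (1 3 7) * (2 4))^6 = (8)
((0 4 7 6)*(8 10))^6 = (10)(0 7)(4 6)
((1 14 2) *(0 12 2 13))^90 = ((0 12 2 1 14 13))^90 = (14)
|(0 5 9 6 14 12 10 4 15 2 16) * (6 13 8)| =13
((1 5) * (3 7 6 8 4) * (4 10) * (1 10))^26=(1 10 3 6)(4 7 8 5)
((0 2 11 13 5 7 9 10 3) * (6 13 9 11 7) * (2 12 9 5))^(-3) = (0 9 3 12 10)(2 5)(6 7)(11 13)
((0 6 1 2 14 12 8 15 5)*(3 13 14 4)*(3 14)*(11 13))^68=(0 15 12 4 1)(2 6 5 8 14)(3 13 11)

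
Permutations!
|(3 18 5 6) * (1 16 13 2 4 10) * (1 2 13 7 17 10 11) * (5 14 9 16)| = 14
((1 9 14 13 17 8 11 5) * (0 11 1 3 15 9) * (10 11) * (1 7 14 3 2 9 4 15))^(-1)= (0 1 3 9 2 5 11 10)(4 15)(7 8 17 13 14)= ((0 10 11 5 2 9 3 1)(4 15)(7 14 13 17 8))^(-1)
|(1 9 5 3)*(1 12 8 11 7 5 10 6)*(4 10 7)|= |(1 9 7 5 3 12 8 11 4 10 6)|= 11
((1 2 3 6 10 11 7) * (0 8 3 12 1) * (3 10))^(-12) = ((0 8 10 11 7)(1 2 12)(3 6))^(-12) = (12)(0 11 8 7 10)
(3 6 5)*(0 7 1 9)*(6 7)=(0 6 5 3 7 1 9)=[6, 9, 2, 7, 4, 3, 5, 1, 8, 0]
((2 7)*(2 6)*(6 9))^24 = (9)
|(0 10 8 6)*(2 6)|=5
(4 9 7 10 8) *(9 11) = [0, 1, 2, 3, 11, 5, 6, 10, 4, 7, 8, 9] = (4 11 9 7 10 8)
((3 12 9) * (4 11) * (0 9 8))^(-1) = (0 8 12 3 9)(4 11)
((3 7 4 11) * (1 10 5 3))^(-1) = ((1 10 5 3 7 4 11))^(-1) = (1 11 4 7 3 5 10)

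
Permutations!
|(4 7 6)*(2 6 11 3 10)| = 7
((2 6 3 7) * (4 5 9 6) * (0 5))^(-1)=((0 5 9 6 3 7 2 4))^(-1)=(0 4 2 7 3 6 9 5)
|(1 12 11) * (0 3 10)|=|(0 3 10)(1 12 11)|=3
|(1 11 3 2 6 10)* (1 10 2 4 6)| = 6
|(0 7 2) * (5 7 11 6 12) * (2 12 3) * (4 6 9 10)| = 24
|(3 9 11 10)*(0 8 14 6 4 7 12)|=|(0 8 14 6 4 7 12)(3 9 11 10)|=28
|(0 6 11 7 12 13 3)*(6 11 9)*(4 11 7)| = 10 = |(0 7 12 13 3)(4 11)(6 9)|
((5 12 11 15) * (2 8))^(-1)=((2 8)(5 12 11 15))^(-1)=(2 8)(5 15 11 12)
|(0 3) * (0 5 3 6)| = 2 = |(0 6)(3 5)|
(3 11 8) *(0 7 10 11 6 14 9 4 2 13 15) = (0 7 10 11 8 3 6 14 9 4 2 13 15) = [7, 1, 13, 6, 2, 5, 14, 10, 3, 4, 11, 8, 12, 15, 9, 0]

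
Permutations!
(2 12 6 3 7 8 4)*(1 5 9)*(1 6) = [0, 5, 12, 7, 2, 9, 3, 8, 4, 6, 10, 11, 1] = (1 5 9 6 3 7 8 4 2 12)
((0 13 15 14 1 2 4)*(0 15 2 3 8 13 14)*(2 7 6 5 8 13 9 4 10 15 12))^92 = (0 1 13 6 8 4 2 15 14 3 7 5 9 12 10)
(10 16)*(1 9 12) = (1 9 12)(10 16) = [0, 9, 2, 3, 4, 5, 6, 7, 8, 12, 16, 11, 1, 13, 14, 15, 10]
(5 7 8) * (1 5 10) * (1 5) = (5 7 8 10) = [0, 1, 2, 3, 4, 7, 6, 8, 10, 9, 5]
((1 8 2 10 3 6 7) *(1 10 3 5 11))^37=((1 8 2 3 6 7 10 5 11))^37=(1 8 2 3 6 7 10 5 11)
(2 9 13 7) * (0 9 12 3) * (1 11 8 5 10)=(0 9 13 7 2 12 3)(1 11 8 5 10)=[9, 11, 12, 0, 4, 10, 6, 2, 5, 13, 1, 8, 3, 7]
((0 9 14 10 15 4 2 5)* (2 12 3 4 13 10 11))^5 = (0 5 2 11 14 9)(3 12 4)(10 13 15)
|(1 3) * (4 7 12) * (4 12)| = 2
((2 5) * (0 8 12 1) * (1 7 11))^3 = ((0 8 12 7 11 1)(2 5))^3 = (0 7)(1 12)(2 5)(8 11)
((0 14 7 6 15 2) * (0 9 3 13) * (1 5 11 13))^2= (0 7 15 9 1 11)(2 3 5 13 14 6)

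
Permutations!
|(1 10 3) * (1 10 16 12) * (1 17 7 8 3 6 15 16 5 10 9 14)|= 13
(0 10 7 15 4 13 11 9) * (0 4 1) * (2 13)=(0 10 7 15 1)(2 13 11 9 4)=[10, 0, 13, 3, 2, 5, 6, 15, 8, 4, 7, 9, 12, 11, 14, 1]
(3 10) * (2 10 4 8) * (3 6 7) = (2 10 6 7 3 4 8) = [0, 1, 10, 4, 8, 5, 7, 3, 2, 9, 6]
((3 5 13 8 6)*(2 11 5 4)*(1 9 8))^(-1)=(1 13 5 11 2 4 3 6 8 9)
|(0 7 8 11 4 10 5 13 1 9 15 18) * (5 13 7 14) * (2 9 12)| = 15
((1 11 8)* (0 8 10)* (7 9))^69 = (0 10 11 1 8)(7 9)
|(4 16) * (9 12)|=2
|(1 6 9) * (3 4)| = |(1 6 9)(3 4)| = 6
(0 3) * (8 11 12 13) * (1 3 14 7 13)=(0 14 7 13 8 11 12 1 3)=[14, 3, 2, 0, 4, 5, 6, 13, 11, 9, 10, 12, 1, 8, 7]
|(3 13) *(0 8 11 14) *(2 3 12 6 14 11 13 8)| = 8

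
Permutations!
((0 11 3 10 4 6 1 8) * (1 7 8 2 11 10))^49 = ((0 10 4 6 7 8)(1 2 11 3))^49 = (0 10 4 6 7 8)(1 2 11 3)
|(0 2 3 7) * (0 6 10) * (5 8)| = |(0 2 3 7 6 10)(5 8)| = 6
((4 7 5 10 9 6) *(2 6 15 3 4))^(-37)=(2 6)(3 9 5 4 15 10 7)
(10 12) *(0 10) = (0 10 12) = [10, 1, 2, 3, 4, 5, 6, 7, 8, 9, 12, 11, 0]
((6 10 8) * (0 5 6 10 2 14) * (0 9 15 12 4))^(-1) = ((0 5 6 2 14 9 15 12 4)(8 10))^(-1) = (0 4 12 15 9 14 2 6 5)(8 10)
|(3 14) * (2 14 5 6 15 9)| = |(2 14 3 5 6 15 9)| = 7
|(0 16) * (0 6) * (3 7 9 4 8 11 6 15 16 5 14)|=10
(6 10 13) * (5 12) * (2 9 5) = (2 9 5 12)(6 10 13) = [0, 1, 9, 3, 4, 12, 10, 7, 8, 5, 13, 11, 2, 6]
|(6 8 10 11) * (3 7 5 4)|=|(3 7 5 4)(6 8 10 11)|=4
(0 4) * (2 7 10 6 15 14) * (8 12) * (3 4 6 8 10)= (0 6 15 14 2 7 3 4)(8 12 10)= [6, 1, 7, 4, 0, 5, 15, 3, 12, 9, 8, 11, 10, 13, 2, 14]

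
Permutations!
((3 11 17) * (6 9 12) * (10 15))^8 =((3 11 17)(6 9 12)(10 15))^8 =(3 17 11)(6 12 9)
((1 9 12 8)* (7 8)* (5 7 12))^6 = (12)(1 9 5 7 8)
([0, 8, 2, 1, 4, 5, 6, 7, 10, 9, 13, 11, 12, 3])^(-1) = (1 3 13 10 8)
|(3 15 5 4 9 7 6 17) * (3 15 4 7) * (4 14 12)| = 5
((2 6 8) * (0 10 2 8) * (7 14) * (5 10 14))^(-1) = ((0 14 7 5 10 2 6))^(-1) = (0 6 2 10 5 7 14)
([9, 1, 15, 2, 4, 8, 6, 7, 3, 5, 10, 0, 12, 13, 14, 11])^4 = (0 3)(2 9)(5 15)(8 11)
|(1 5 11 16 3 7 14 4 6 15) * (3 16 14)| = 14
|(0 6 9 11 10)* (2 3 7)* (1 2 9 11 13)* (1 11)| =10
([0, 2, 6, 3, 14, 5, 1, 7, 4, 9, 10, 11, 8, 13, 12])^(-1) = [0, 6, 1, 3, 8, 5, 2, 7, 12, 9, 10, 11, 14, 13, 4]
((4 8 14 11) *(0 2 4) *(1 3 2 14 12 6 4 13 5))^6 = (14)(1 3 2 13 5)(4 12)(6 8)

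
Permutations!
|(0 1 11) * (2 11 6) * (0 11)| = 4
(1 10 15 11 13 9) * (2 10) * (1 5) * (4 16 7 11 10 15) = [0, 2, 15, 3, 16, 1, 6, 11, 8, 5, 4, 13, 12, 9, 14, 10, 7] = (1 2 15 10 4 16 7 11 13 9 5)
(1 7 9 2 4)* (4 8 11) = (1 7 9 2 8 11 4) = [0, 7, 8, 3, 1, 5, 6, 9, 11, 2, 10, 4]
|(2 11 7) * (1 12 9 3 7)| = 7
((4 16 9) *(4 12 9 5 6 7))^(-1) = ((4 16 5 6 7)(9 12))^(-1) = (4 7 6 5 16)(9 12)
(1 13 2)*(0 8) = (0 8)(1 13 2) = [8, 13, 1, 3, 4, 5, 6, 7, 0, 9, 10, 11, 12, 2]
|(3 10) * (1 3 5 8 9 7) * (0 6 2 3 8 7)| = 10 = |(0 6 2 3 10 5 7 1 8 9)|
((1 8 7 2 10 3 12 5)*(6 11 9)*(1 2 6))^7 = ((1 8 7 6 11 9)(2 10 3 12 5))^7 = (1 8 7 6 11 9)(2 3 5 10 12)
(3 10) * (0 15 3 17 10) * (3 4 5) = (0 15 4 5 3)(10 17) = [15, 1, 2, 0, 5, 3, 6, 7, 8, 9, 17, 11, 12, 13, 14, 4, 16, 10]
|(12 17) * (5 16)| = 2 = |(5 16)(12 17)|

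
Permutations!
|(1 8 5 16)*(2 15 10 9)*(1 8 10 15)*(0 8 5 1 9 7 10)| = |(0 8 1)(2 9)(5 16)(7 10)| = 6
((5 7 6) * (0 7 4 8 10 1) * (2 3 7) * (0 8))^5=(0 5 7 2 4 6 3)(1 10 8)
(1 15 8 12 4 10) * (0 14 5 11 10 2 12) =(0 14 5 11 10 1 15 8)(2 12 4) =[14, 15, 12, 3, 2, 11, 6, 7, 0, 9, 1, 10, 4, 13, 5, 8]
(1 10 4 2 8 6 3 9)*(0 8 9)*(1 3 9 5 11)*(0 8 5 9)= (0 5 11 1 10 4 2 9 3 8 6)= [5, 10, 9, 8, 2, 11, 0, 7, 6, 3, 4, 1]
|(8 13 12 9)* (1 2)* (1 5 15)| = 4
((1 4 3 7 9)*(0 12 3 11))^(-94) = (0 3 9 4)(1 11 12 7)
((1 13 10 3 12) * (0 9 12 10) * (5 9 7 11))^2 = ((0 7 11 5 9 12 1 13)(3 10))^2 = (0 11 9 1)(5 12 13 7)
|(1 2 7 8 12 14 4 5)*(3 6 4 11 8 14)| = |(1 2 7 14 11 8 12 3 6 4 5)| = 11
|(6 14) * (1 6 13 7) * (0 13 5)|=7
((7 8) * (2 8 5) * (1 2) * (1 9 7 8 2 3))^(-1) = (1 3)(5 7 9)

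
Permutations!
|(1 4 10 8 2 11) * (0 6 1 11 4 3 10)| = |(11)(0 6 1 3 10 8 2 4)| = 8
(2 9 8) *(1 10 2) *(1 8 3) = (1 10 2 9 3) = [0, 10, 9, 1, 4, 5, 6, 7, 8, 3, 2]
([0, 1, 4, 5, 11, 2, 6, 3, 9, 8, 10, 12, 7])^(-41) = [0, 1, 4, 5, 11, 2, 6, 3, 9, 8, 10, 12, 7]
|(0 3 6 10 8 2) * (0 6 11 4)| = 4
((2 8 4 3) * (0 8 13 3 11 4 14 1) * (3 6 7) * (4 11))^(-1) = (0 1 14 8)(2 3 7 6 13)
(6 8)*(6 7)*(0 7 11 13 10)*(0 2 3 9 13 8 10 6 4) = (0 7 4)(2 3 9 13 6 10)(8 11) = [7, 1, 3, 9, 0, 5, 10, 4, 11, 13, 2, 8, 12, 6]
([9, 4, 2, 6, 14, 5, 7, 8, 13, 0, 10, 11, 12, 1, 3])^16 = (14)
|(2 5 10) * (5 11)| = |(2 11 5 10)| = 4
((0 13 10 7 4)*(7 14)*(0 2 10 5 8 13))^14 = ((2 10 14 7 4)(5 8 13))^14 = (2 4 7 14 10)(5 13 8)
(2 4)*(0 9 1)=(0 9 1)(2 4)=[9, 0, 4, 3, 2, 5, 6, 7, 8, 1]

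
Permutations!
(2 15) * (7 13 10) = [0, 1, 15, 3, 4, 5, 6, 13, 8, 9, 7, 11, 12, 10, 14, 2] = (2 15)(7 13 10)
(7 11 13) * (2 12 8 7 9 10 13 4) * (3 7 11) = [0, 1, 12, 7, 2, 5, 6, 3, 11, 10, 13, 4, 8, 9] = (2 12 8 11 4)(3 7)(9 10 13)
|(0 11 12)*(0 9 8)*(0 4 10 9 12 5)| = |(12)(0 11 5)(4 10 9 8)| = 12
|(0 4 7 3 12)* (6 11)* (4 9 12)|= 6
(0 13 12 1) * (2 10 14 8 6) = (0 13 12 1)(2 10 14 8 6) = [13, 0, 10, 3, 4, 5, 2, 7, 6, 9, 14, 11, 1, 12, 8]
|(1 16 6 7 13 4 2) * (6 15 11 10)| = |(1 16 15 11 10 6 7 13 4 2)| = 10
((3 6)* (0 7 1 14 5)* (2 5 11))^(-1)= ((0 7 1 14 11 2 5)(3 6))^(-1)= (0 5 2 11 14 1 7)(3 6)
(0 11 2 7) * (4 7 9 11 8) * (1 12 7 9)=(0 8 4 9 11 2 1 12 7)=[8, 12, 1, 3, 9, 5, 6, 0, 4, 11, 10, 2, 7]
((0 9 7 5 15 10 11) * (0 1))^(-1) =(0 1 11 10 15 5 7 9)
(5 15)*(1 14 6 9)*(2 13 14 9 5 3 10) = (1 9)(2 13 14 6 5 15 3 10) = [0, 9, 13, 10, 4, 15, 5, 7, 8, 1, 2, 11, 12, 14, 6, 3]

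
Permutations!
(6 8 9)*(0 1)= (0 1)(6 8 9)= [1, 0, 2, 3, 4, 5, 8, 7, 9, 6]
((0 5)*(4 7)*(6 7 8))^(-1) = ((0 5)(4 8 6 7))^(-1) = (0 5)(4 7 6 8)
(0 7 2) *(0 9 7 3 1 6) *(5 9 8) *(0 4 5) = (0 3 1 6 4 5 9 7 2 8) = [3, 6, 8, 1, 5, 9, 4, 2, 0, 7]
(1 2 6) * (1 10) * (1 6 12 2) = (2 12)(6 10) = [0, 1, 12, 3, 4, 5, 10, 7, 8, 9, 6, 11, 2]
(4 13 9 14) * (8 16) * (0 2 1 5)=(0 2 1 5)(4 13 9 14)(8 16)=[2, 5, 1, 3, 13, 0, 6, 7, 16, 14, 10, 11, 12, 9, 4, 15, 8]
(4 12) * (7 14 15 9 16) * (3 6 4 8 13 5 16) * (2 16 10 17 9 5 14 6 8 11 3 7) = (2 16)(3 8 13 14 15 5 10 17 9 7 6 4 12 11) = [0, 1, 16, 8, 12, 10, 4, 6, 13, 7, 17, 3, 11, 14, 15, 5, 2, 9]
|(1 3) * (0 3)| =3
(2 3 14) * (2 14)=[0, 1, 3, 2, 4, 5, 6, 7, 8, 9, 10, 11, 12, 13, 14]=(14)(2 3)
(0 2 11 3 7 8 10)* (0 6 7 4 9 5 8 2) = (2 11 3 4 9 5 8 10 6 7) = [0, 1, 11, 4, 9, 8, 7, 2, 10, 5, 6, 3]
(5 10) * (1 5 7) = (1 5 10 7) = [0, 5, 2, 3, 4, 10, 6, 1, 8, 9, 7]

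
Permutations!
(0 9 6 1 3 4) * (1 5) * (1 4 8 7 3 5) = (0 9 6 1 5 4)(3 8 7) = [9, 5, 2, 8, 0, 4, 1, 3, 7, 6]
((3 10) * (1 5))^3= (1 5)(3 10)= ((1 5)(3 10))^3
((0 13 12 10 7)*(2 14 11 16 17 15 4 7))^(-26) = (0 4 17 11 2 12)(7 15 16 14 10 13)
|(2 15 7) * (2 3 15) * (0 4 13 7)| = |(0 4 13 7 3 15)| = 6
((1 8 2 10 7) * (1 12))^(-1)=(1 12 7 10 2 8)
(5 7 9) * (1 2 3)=[0, 2, 3, 1, 4, 7, 6, 9, 8, 5]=(1 2 3)(5 7 9)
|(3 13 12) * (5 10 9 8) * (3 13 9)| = |(3 9 8 5 10)(12 13)| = 10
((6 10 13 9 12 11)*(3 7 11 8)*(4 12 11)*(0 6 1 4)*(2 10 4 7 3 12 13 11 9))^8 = (0 7 1 11 10 2 13 4 6)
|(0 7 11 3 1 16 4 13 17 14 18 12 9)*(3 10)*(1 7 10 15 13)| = 12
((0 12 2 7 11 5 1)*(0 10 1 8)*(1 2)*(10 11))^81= (0 11)(1 8)(5 12)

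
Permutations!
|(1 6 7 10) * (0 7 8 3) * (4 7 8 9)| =6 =|(0 8 3)(1 6 9 4 7 10)|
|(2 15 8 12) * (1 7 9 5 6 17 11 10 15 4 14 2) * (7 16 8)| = 24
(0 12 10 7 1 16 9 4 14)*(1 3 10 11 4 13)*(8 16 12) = (0 8 16 9 13 1 12 11 4 14)(3 10 7) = [8, 12, 2, 10, 14, 5, 6, 3, 16, 13, 7, 4, 11, 1, 0, 15, 9]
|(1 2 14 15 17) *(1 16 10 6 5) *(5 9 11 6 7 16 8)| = |(1 2 14 15 17 8 5)(6 9 11)(7 16 10)| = 21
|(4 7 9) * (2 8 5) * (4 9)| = |(9)(2 8 5)(4 7)| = 6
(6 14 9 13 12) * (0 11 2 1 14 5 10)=(0 11 2 1 14 9 13 12 6 5 10)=[11, 14, 1, 3, 4, 10, 5, 7, 8, 13, 0, 2, 6, 12, 9]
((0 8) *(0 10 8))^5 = (8 10)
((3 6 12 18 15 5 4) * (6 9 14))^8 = (3 4 5 15 18 12 6 14 9) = ((3 9 14 6 12 18 15 5 4))^8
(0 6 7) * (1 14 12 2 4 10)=[6, 14, 4, 3, 10, 5, 7, 0, 8, 9, 1, 11, 2, 13, 12]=(0 6 7)(1 14 12 2 4 10)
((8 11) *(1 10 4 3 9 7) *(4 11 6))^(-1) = ((1 10 11 8 6 4 3 9 7))^(-1) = (1 7 9 3 4 6 8 11 10)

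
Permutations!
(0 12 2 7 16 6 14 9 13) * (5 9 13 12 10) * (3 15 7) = (0 10 5 9 12 2 3 15 7 16 6 14 13) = [10, 1, 3, 15, 4, 9, 14, 16, 8, 12, 5, 11, 2, 0, 13, 7, 6]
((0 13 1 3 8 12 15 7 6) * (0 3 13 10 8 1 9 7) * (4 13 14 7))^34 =((0 10 8 12 15)(1 14 7 6 3)(4 13 9))^34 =(0 15 12 8 10)(1 3 6 7 14)(4 13 9)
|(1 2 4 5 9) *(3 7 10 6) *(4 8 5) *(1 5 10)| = |(1 2 8 10 6 3 7)(5 9)| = 14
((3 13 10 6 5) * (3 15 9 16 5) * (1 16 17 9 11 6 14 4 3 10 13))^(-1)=(1 3 4 14 10 6 11 15 5 16)(9 17)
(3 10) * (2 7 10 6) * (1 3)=(1 3 6 2 7 10)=[0, 3, 7, 6, 4, 5, 2, 10, 8, 9, 1]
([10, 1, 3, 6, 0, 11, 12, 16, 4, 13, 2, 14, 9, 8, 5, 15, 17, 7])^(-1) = (0 4 8 13 9 12 6 3 2 10)(5 14 11)(7 17 16)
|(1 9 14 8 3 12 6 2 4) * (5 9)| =10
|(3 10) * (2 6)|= 2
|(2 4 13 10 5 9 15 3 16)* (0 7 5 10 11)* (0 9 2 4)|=|(0 7 5 2)(3 16 4 13 11 9 15)|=28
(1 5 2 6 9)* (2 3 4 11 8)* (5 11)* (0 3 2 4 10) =(0 3 10)(1 11 8 4 5 2 6 9) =[3, 11, 6, 10, 5, 2, 9, 7, 4, 1, 0, 8]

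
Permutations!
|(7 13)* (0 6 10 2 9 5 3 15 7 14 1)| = |(0 6 10 2 9 5 3 15 7 13 14 1)| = 12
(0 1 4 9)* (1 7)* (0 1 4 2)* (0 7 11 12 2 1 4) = (0 11 12 2 7)(4 9) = [11, 1, 7, 3, 9, 5, 6, 0, 8, 4, 10, 12, 2]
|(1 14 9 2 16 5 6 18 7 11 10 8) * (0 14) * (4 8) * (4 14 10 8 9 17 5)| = |(0 10 14 17 5 6 18 7 11 8 1)(2 16 4 9)| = 44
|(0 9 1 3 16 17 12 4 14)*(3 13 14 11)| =30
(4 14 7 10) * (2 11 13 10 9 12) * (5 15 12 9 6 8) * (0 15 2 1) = (0 15 12 1)(2 11 13 10 4 14 7 6 8 5) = [15, 0, 11, 3, 14, 2, 8, 6, 5, 9, 4, 13, 1, 10, 7, 12]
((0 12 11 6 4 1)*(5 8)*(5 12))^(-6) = ((0 5 8 12 11 6 4 1))^(-6) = (0 8 11 4)(1 5 12 6)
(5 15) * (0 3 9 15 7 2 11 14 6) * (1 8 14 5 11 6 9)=(0 3 1 8 14 9 15 11 5 7 2 6)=[3, 8, 6, 1, 4, 7, 0, 2, 14, 15, 10, 5, 12, 13, 9, 11]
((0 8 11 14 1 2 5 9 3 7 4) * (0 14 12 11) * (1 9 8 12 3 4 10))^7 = ((0 12 11 3 7 10 1 2 5 8)(4 14 9))^7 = (0 2 7 12 5 10 11 8 1 3)(4 14 9)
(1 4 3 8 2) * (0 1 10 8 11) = (0 1 4 3 11)(2 10 8) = [1, 4, 10, 11, 3, 5, 6, 7, 2, 9, 8, 0]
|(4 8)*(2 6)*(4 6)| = |(2 4 8 6)| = 4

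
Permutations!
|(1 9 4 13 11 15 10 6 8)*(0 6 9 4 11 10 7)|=|(0 6 8 1 4 13 10 9 11 15 7)|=11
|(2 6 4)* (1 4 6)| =3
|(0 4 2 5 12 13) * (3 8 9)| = |(0 4 2 5 12 13)(3 8 9)| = 6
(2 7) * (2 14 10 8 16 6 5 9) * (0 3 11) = (0 3 11)(2 7 14 10 8 16 6 5 9) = [3, 1, 7, 11, 4, 9, 5, 14, 16, 2, 8, 0, 12, 13, 10, 15, 6]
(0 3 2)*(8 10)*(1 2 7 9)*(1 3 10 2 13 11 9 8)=[10, 13, 0, 7, 4, 5, 6, 8, 2, 3, 1, 9, 12, 11]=(0 10 1 13 11 9 3 7 8 2)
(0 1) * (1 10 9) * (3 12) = (0 10 9 1)(3 12) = [10, 0, 2, 12, 4, 5, 6, 7, 8, 1, 9, 11, 3]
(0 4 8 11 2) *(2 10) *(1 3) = (0 4 8 11 10 2)(1 3) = [4, 3, 0, 1, 8, 5, 6, 7, 11, 9, 2, 10]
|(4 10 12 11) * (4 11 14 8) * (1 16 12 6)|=|(1 16 12 14 8 4 10 6)|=8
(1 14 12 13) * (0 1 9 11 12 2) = (0 1 14 2)(9 11 12 13) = [1, 14, 0, 3, 4, 5, 6, 7, 8, 11, 10, 12, 13, 9, 2]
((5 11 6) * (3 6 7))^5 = (11)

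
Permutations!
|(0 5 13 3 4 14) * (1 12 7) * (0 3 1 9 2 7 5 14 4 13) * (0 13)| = 12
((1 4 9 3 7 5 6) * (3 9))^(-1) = (9)(1 6 5 7 3 4)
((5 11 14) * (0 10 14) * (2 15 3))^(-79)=((0 10 14 5 11)(2 15 3))^(-79)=(0 10 14 5 11)(2 3 15)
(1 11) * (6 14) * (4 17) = (1 11)(4 17)(6 14) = [0, 11, 2, 3, 17, 5, 14, 7, 8, 9, 10, 1, 12, 13, 6, 15, 16, 4]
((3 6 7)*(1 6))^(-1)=((1 6 7 3))^(-1)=(1 3 7 6)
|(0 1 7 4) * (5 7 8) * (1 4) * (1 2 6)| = |(0 4)(1 8 5 7 2 6)| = 6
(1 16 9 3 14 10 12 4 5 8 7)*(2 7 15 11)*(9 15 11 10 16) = (1 9 3 14 16 15 10 12 4 5 8 11 2 7) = [0, 9, 7, 14, 5, 8, 6, 1, 11, 3, 12, 2, 4, 13, 16, 10, 15]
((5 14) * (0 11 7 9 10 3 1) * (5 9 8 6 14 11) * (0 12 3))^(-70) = ((0 5 11 7 8 6 14 9 10)(1 12 3))^(-70) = (0 11 8 14 10 5 7 6 9)(1 3 12)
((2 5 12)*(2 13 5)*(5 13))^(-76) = ((13)(5 12))^(-76) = (13)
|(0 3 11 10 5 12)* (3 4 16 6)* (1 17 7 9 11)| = 13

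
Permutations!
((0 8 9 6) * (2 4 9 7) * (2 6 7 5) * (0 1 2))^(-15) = ((0 8 5)(1 2 4 9 7 6))^(-15) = (1 9)(2 7)(4 6)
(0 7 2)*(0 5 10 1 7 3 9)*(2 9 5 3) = (0 2 3 5 10 1 7 9) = [2, 7, 3, 5, 4, 10, 6, 9, 8, 0, 1]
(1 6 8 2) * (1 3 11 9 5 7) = (1 6 8 2 3 11 9 5 7) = [0, 6, 3, 11, 4, 7, 8, 1, 2, 5, 10, 9]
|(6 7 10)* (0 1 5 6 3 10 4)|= 6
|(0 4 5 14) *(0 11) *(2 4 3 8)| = |(0 3 8 2 4 5 14 11)| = 8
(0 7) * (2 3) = [7, 1, 3, 2, 4, 5, 6, 0] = (0 7)(2 3)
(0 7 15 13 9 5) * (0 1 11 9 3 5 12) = (0 7 15 13 3 5 1 11 9 12) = [7, 11, 2, 5, 4, 1, 6, 15, 8, 12, 10, 9, 0, 3, 14, 13]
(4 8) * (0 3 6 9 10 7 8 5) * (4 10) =[3, 1, 2, 6, 5, 0, 9, 8, 10, 4, 7] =(0 3 6 9 4 5)(7 8 10)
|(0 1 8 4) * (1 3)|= 5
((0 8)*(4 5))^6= (8)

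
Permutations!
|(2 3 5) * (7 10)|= 6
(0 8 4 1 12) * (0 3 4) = (0 8)(1 12 3 4) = [8, 12, 2, 4, 1, 5, 6, 7, 0, 9, 10, 11, 3]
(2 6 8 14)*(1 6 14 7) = (1 6 8 7)(2 14) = [0, 6, 14, 3, 4, 5, 8, 1, 7, 9, 10, 11, 12, 13, 2]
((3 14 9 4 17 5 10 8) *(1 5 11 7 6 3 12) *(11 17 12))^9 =(17)(1 9 6 8)(3 11 5 4)(7 10 12 14)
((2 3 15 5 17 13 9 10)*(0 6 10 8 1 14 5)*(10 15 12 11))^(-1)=((0 6 15)(1 14 5 17 13 9 8)(2 3 12 11 10))^(-1)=(0 15 6)(1 8 9 13 17 5 14)(2 10 11 12 3)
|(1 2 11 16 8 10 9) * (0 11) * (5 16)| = |(0 11 5 16 8 10 9 1 2)| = 9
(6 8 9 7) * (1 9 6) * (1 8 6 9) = [0, 1, 2, 3, 4, 5, 6, 8, 9, 7] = (7 8 9)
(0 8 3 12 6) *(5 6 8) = (0 5 6)(3 12 8) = [5, 1, 2, 12, 4, 6, 0, 7, 3, 9, 10, 11, 8]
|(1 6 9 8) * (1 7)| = |(1 6 9 8 7)| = 5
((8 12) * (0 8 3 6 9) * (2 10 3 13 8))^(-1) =((0 2 10 3 6 9)(8 12 13))^(-1) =(0 9 6 3 10 2)(8 13 12)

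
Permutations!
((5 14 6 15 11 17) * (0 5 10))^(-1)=((0 5 14 6 15 11 17 10))^(-1)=(0 10 17 11 15 6 14 5)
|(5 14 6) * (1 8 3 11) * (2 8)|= |(1 2 8 3 11)(5 14 6)|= 15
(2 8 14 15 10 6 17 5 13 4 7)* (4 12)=[0, 1, 8, 3, 7, 13, 17, 2, 14, 9, 6, 11, 4, 12, 15, 10, 16, 5]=(2 8 14 15 10 6 17 5 13 12 4 7)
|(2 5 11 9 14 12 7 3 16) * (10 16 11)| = |(2 5 10 16)(3 11 9 14 12 7)| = 12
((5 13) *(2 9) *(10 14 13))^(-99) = (2 9)(5 10 14 13)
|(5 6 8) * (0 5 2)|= |(0 5 6 8 2)|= 5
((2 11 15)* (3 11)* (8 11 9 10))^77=((2 3 9 10 8 11 15))^77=(15)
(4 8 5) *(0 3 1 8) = (0 3 1 8 5 4) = [3, 8, 2, 1, 0, 4, 6, 7, 5]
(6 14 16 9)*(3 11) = (3 11)(6 14 16 9) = [0, 1, 2, 11, 4, 5, 14, 7, 8, 6, 10, 3, 12, 13, 16, 15, 9]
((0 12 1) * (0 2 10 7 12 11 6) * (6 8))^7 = ((0 11 8 6)(1 2 10 7 12))^7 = (0 6 8 11)(1 10 12 2 7)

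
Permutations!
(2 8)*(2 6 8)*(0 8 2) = (0 8 6 2) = [8, 1, 0, 3, 4, 5, 2, 7, 6]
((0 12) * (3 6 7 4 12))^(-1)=(0 12 4 7 6 3)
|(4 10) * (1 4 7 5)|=5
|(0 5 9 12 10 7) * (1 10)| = 7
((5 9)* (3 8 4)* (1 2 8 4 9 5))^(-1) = ((1 2 8 9)(3 4))^(-1) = (1 9 8 2)(3 4)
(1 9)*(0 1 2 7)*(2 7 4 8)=(0 1 9 7)(2 4 8)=[1, 9, 4, 3, 8, 5, 6, 0, 2, 7]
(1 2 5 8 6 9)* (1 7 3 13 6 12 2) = [0, 1, 5, 13, 4, 8, 9, 3, 12, 7, 10, 11, 2, 6] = (2 5 8 12)(3 13 6 9 7)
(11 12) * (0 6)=(0 6)(11 12)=[6, 1, 2, 3, 4, 5, 0, 7, 8, 9, 10, 12, 11]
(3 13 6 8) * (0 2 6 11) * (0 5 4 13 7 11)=(0 2 6 8 3 7 11 5 4 13)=[2, 1, 6, 7, 13, 4, 8, 11, 3, 9, 10, 5, 12, 0]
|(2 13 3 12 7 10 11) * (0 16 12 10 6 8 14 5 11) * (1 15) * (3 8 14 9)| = 14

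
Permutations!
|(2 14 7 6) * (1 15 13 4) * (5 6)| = 20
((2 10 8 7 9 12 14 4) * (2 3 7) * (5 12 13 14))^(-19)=(2 8 10)(3 4 14 13 9 7)(5 12)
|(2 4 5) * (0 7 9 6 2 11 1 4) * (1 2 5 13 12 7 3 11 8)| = 36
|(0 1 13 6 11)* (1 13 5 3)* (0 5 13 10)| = 6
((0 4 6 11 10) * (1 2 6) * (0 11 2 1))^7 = (0 4)(2 6)(10 11)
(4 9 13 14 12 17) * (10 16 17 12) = (4 9 13 14 10 16 17) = [0, 1, 2, 3, 9, 5, 6, 7, 8, 13, 16, 11, 12, 14, 10, 15, 17, 4]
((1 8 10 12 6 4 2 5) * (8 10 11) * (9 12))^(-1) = ((1 10 9 12 6 4 2 5)(8 11))^(-1) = (1 5 2 4 6 12 9 10)(8 11)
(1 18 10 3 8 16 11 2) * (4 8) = [0, 18, 1, 4, 8, 5, 6, 7, 16, 9, 3, 2, 12, 13, 14, 15, 11, 17, 10] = (1 18 10 3 4 8 16 11 2)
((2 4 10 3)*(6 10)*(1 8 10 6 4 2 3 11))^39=((1 8 10 11))^39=(1 11 10 8)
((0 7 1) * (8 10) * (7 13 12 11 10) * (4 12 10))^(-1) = ((0 13 10 8 7 1)(4 12 11))^(-1) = (0 1 7 8 10 13)(4 11 12)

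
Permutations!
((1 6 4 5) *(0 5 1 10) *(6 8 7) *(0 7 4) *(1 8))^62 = ((0 5 10 7 6)(4 8))^62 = (0 10 6 5 7)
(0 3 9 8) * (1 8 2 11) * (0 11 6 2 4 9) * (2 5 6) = [3, 8, 2, 0, 9, 6, 5, 7, 11, 4, 10, 1] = (0 3)(1 8 11)(4 9)(5 6)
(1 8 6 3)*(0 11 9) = [11, 8, 2, 1, 4, 5, 3, 7, 6, 0, 10, 9] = (0 11 9)(1 8 6 3)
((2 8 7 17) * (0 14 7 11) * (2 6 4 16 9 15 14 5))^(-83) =((0 5 2 8 11)(4 16 9 15 14 7 17 6))^(-83) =(0 2 11 5 8)(4 7 9 6 14 16 17 15)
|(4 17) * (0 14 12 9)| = 4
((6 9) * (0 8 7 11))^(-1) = (0 11 7 8)(6 9)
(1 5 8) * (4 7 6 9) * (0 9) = (0 9 4 7 6)(1 5 8) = [9, 5, 2, 3, 7, 8, 0, 6, 1, 4]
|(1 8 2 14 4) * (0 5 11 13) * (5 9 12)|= 30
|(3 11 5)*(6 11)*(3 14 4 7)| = |(3 6 11 5 14 4 7)| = 7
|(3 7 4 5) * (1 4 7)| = 4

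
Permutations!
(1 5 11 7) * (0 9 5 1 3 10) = (0 9 5 11 7 3 10) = [9, 1, 2, 10, 4, 11, 6, 3, 8, 5, 0, 7]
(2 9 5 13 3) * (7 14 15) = (2 9 5 13 3)(7 14 15) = [0, 1, 9, 2, 4, 13, 6, 14, 8, 5, 10, 11, 12, 3, 15, 7]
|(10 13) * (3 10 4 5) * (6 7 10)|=7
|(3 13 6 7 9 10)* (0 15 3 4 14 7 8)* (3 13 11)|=10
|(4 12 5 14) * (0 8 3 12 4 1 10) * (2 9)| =8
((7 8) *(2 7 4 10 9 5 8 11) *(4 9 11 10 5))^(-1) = ((2 7 10 11)(4 5 8 9))^(-1) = (2 11 10 7)(4 9 8 5)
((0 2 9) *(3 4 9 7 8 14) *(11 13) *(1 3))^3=(0 8 3)(1 9 7)(2 14 4)(11 13)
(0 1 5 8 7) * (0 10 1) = (1 5 8 7 10) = [0, 5, 2, 3, 4, 8, 6, 10, 7, 9, 1]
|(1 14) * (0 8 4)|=|(0 8 4)(1 14)|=6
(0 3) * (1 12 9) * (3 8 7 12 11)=[8, 11, 2, 0, 4, 5, 6, 12, 7, 1, 10, 3, 9]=(0 8 7 12 9 1 11 3)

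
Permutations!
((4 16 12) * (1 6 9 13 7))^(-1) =((1 6 9 13 7)(4 16 12))^(-1) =(1 7 13 9 6)(4 12 16)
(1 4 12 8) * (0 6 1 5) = (0 6 1 4 12 8 5) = [6, 4, 2, 3, 12, 0, 1, 7, 5, 9, 10, 11, 8]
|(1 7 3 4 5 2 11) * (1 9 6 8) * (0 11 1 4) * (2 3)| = 24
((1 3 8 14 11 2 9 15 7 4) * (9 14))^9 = ((1 3 8 9 15 7 4)(2 14 11))^9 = (1 8 15 4 3 9 7)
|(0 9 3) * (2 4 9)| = 5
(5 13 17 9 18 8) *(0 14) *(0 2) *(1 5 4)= (0 14 2)(1 5 13 17 9 18 8 4)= [14, 5, 0, 3, 1, 13, 6, 7, 4, 18, 10, 11, 12, 17, 2, 15, 16, 9, 8]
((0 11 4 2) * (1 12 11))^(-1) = (0 2 4 11 12 1)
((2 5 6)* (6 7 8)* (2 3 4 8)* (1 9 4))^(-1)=((1 9 4 8 6 3)(2 5 7))^(-1)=(1 3 6 8 4 9)(2 7 5)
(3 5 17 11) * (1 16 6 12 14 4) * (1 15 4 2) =(1 16 6 12 14 2)(3 5 17 11)(4 15) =[0, 16, 1, 5, 15, 17, 12, 7, 8, 9, 10, 3, 14, 13, 2, 4, 6, 11]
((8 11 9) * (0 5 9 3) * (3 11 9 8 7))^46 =((11)(0 5 8 9 7 3))^46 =(11)(0 7 8)(3 9 5)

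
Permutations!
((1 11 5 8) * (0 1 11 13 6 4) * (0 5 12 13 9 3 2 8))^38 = (0 9 2 11 13 4)(1 3 8 12 6 5)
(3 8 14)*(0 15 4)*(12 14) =[15, 1, 2, 8, 0, 5, 6, 7, 12, 9, 10, 11, 14, 13, 3, 4] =(0 15 4)(3 8 12 14)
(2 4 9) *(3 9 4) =(2 3 9) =[0, 1, 3, 9, 4, 5, 6, 7, 8, 2]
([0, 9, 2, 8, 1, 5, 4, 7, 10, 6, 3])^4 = (3 8 10)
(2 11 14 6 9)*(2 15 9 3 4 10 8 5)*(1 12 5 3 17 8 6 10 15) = (1 12 5 2 11 14 10 6 17 8 3 4 15 9) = [0, 12, 11, 4, 15, 2, 17, 7, 3, 1, 6, 14, 5, 13, 10, 9, 16, 8]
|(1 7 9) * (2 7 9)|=2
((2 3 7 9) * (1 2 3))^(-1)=(1 2)(3 9 7)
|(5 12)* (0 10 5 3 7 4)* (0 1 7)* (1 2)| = 20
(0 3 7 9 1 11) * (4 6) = (0 3 7 9 1 11)(4 6) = [3, 11, 2, 7, 6, 5, 4, 9, 8, 1, 10, 0]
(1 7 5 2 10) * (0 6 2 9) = (0 6 2 10 1 7 5 9) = [6, 7, 10, 3, 4, 9, 2, 5, 8, 0, 1]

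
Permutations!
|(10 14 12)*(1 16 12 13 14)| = 4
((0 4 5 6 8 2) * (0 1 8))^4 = ((0 4 5 6)(1 8 2))^4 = (1 8 2)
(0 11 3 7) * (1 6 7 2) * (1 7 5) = (0 11 3 2 7)(1 6 5) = [11, 6, 7, 2, 4, 1, 5, 0, 8, 9, 10, 3]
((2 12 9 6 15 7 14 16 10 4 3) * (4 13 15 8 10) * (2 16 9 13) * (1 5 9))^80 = ((1 5 9 6 8 10 2 12 13 15 7 14)(3 16 4))^80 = (1 13 8)(2 9 7)(3 4 16)(5 15 10)(6 14 12)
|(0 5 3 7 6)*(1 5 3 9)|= 12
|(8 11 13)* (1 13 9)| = |(1 13 8 11 9)| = 5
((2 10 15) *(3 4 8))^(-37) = (2 15 10)(3 8 4)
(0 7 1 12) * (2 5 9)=(0 7 1 12)(2 5 9)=[7, 12, 5, 3, 4, 9, 6, 1, 8, 2, 10, 11, 0]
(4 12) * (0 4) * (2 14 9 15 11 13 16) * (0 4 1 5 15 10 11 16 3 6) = (0 1 5 15 16 2 14 9 10 11 13 3 6)(4 12) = [1, 5, 14, 6, 12, 15, 0, 7, 8, 10, 11, 13, 4, 3, 9, 16, 2]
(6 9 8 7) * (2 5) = [0, 1, 5, 3, 4, 2, 9, 6, 7, 8] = (2 5)(6 9 8 7)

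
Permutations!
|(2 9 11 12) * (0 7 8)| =|(0 7 8)(2 9 11 12)| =12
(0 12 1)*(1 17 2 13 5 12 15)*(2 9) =[15, 0, 13, 3, 4, 12, 6, 7, 8, 2, 10, 11, 17, 5, 14, 1, 16, 9] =(0 15 1)(2 13 5 12 17 9)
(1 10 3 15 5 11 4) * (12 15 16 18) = (1 10 3 16 18 12 15 5 11 4) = [0, 10, 2, 16, 1, 11, 6, 7, 8, 9, 3, 4, 15, 13, 14, 5, 18, 17, 12]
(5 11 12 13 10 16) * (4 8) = (4 8)(5 11 12 13 10 16) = [0, 1, 2, 3, 8, 11, 6, 7, 4, 9, 16, 12, 13, 10, 14, 15, 5]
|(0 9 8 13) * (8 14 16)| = |(0 9 14 16 8 13)| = 6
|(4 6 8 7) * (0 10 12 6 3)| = |(0 10 12 6 8 7 4 3)| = 8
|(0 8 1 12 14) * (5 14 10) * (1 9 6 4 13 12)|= |(0 8 9 6 4 13 12 10 5 14)|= 10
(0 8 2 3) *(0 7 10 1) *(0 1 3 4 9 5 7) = (0 8 2 4 9 5 7 10 3) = [8, 1, 4, 0, 9, 7, 6, 10, 2, 5, 3]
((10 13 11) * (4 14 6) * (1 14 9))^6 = (1 14 6 4 9)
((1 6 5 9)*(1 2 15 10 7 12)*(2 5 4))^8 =(15)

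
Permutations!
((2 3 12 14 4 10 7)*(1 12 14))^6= ((1 12)(2 3 14 4 10 7))^6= (14)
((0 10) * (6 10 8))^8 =(10)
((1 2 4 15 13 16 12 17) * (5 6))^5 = (1 16 4 17 13 2 12 15)(5 6)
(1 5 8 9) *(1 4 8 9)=[0, 5, 2, 3, 8, 9, 6, 7, 1, 4]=(1 5 9 4 8)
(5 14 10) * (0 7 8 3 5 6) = (0 7 8 3 5 14 10 6) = [7, 1, 2, 5, 4, 14, 0, 8, 3, 9, 6, 11, 12, 13, 10]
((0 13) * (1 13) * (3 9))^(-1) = ((0 1 13)(3 9))^(-1) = (0 13 1)(3 9)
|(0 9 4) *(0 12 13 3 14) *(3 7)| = |(0 9 4 12 13 7 3 14)| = 8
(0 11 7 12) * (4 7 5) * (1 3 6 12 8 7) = (0 11 5 4 1 3 6 12)(7 8) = [11, 3, 2, 6, 1, 4, 12, 8, 7, 9, 10, 5, 0]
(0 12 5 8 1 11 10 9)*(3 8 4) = (0 12 5 4 3 8 1 11 10 9) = [12, 11, 2, 8, 3, 4, 6, 7, 1, 0, 9, 10, 5]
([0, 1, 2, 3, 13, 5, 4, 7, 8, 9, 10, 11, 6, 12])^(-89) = (4 6 12 13)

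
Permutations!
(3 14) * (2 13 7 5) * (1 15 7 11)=[0, 15, 13, 14, 4, 2, 6, 5, 8, 9, 10, 1, 12, 11, 3, 7]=(1 15 7 5 2 13 11)(3 14)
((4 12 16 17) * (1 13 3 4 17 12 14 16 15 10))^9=(17)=((17)(1 13 3 4 14 16 12 15 10))^9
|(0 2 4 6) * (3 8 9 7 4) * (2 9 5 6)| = |(0 9 7 4 2 3 8 5 6)| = 9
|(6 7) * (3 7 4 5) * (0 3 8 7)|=10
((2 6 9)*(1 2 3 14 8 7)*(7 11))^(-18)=((1 2 6 9 3 14 8 11 7))^(-18)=(14)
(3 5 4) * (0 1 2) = (0 1 2)(3 5 4) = [1, 2, 0, 5, 3, 4]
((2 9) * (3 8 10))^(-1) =(2 9)(3 10 8)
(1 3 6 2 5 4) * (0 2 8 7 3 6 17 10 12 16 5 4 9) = (0 2 4 1 6 8 7 3 17 10 12 16 5 9) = [2, 6, 4, 17, 1, 9, 8, 3, 7, 0, 12, 11, 16, 13, 14, 15, 5, 10]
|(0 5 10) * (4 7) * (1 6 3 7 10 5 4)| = |(0 4 10)(1 6 3 7)| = 12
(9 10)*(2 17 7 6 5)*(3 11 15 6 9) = (2 17 7 9 10 3 11 15 6 5) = [0, 1, 17, 11, 4, 2, 5, 9, 8, 10, 3, 15, 12, 13, 14, 6, 16, 7]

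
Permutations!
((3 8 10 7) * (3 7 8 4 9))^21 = ((3 4 9)(8 10))^21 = (8 10)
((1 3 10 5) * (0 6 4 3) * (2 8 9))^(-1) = (0 1 5 10 3 4 6)(2 9 8) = ((0 6 4 3 10 5 1)(2 8 9))^(-1)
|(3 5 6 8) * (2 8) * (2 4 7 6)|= 12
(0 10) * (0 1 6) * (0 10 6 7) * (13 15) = (0 6 10 1 7)(13 15) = [6, 7, 2, 3, 4, 5, 10, 0, 8, 9, 1, 11, 12, 15, 14, 13]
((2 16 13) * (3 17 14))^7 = ((2 16 13)(3 17 14))^7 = (2 16 13)(3 17 14)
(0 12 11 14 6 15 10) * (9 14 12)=(0 9 14 6 15 10)(11 12)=[9, 1, 2, 3, 4, 5, 15, 7, 8, 14, 0, 12, 11, 13, 6, 10]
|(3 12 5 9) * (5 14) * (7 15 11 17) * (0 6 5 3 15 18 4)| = 30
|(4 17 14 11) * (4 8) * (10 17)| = 6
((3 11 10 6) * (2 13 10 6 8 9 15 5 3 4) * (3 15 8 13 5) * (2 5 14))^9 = (2 14)(3 4)(5 11)(6 15)(8 9)(10 13)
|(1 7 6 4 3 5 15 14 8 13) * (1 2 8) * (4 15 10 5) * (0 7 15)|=6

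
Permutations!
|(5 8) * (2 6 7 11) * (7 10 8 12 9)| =|(2 6 10 8 5 12 9 7 11)| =9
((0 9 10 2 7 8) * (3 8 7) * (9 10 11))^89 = ((0 10 2 3 8)(9 11))^89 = (0 8 3 2 10)(9 11)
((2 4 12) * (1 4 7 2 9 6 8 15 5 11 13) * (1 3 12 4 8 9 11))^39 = (1 5 15 8)(2 7)(3 13 11 12)(6 9)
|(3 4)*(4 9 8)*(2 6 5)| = 12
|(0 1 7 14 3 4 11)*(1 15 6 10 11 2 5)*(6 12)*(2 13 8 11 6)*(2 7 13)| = 26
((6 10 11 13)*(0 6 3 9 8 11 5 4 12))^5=((0 6 10 5 4 12)(3 9 8 11 13))^5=(13)(0 12 4 5 10 6)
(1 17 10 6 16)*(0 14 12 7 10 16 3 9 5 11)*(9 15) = (0 14 12 7 10 6 3 15 9 5 11)(1 17 16) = [14, 17, 2, 15, 4, 11, 3, 10, 8, 5, 6, 0, 7, 13, 12, 9, 1, 16]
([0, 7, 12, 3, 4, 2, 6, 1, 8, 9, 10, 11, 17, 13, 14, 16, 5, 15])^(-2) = (2 16 17)(5 15 12)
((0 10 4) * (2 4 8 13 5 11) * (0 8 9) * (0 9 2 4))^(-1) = ((0 10 2)(4 8 13 5 11))^(-1) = (0 2 10)(4 11 5 13 8)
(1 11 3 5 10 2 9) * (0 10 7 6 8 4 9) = (0 10 2)(1 11 3 5 7 6 8 4 9) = [10, 11, 0, 5, 9, 7, 8, 6, 4, 1, 2, 3]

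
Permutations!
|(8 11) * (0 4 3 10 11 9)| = |(0 4 3 10 11 8 9)| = 7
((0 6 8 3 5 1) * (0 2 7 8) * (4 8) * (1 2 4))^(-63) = ((0 6)(1 4 8 3 5 2 7))^(-63) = (8)(0 6)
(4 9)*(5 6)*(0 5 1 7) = (0 5 6 1 7)(4 9) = [5, 7, 2, 3, 9, 6, 1, 0, 8, 4]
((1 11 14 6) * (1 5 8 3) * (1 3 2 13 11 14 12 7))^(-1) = (1 7 12 11 13 2 8 5 6 14)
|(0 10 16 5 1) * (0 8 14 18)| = |(0 10 16 5 1 8 14 18)| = 8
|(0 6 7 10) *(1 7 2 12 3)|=8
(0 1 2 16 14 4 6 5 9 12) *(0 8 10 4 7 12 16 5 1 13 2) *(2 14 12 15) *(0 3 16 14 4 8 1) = (0 13 4 6)(1 3 16 12)(2 5 9 14 7 15)(8 10) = [13, 3, 5, 16, 6, 9, 0, 15, 10, 14, 8, 11, 1, 4, 7, 2, 12]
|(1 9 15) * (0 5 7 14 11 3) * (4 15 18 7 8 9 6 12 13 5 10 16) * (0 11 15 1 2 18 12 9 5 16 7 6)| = |(0 10 7 14 15 2 18 6 9 12 13 16 4 1)(3 11)(5 8)| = 14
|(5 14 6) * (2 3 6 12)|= |(2 3 6 5 14 12)|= 6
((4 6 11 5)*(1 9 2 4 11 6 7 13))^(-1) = (1 13 7 4 2 9)(5 11)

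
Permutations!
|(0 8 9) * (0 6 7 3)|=6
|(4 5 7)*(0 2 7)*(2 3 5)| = |(0 3 5)(2 7 4)| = 3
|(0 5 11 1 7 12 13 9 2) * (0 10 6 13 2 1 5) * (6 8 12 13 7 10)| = |(1 10 8 12 2 6 7 13 9)(5 11)| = 18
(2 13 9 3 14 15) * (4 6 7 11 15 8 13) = (2 4 6 7 11 15)(3 14 8 13 9) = [0, 1, 4, 14, 6, 5, 7, 11, 13, 3, 10, 15, 12, 9, 8, 2]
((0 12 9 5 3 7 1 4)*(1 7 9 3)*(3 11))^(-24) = (12)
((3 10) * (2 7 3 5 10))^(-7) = ((2 7 3)(5 10))^(-7) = (2 3 7)(5 10)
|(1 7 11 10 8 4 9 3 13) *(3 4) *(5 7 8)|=4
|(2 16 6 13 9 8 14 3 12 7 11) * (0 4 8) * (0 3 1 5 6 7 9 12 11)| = |(0 4 8 14 1 5 6 13 12 9 3 11 2 16 7)| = 15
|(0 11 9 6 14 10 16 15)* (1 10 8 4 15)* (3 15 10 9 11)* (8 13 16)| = 6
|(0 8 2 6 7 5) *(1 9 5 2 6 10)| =|(0 8 6 7 2 10 1 9 5)| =9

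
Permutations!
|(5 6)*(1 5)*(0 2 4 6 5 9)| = |(0 2 4 6 1 9)| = 6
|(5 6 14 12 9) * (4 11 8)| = |(4 11 8)(5 6 14 12 9)| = 15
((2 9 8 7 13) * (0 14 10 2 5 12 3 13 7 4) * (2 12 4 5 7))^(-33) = (0 12 7 8)(2 5 14 3)(4 10 13 9)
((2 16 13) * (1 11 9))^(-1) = ((1 11 9)(2 16 13))^(-1) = (1 9 11)(2 13 16)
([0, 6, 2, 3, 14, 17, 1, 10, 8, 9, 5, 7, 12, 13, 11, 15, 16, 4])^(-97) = (1 6)(4 14 11 7 10 5 17)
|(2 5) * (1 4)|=|(1 4)(2 5)|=2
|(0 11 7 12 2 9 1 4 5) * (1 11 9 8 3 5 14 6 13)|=45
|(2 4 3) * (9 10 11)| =|(2 4 3)(9 10 11)| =3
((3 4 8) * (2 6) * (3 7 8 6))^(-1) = ((2 3 4 6)(7 8))^(-1) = (2 6 4 3)(7 8)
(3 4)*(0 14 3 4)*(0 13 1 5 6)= [14, 5, 2, 13, 4, 6, 0, 7, 8, 9, 10, 11, 12, 1, 3]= (0 14 3 13 1 5 6)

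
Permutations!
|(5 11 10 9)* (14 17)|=4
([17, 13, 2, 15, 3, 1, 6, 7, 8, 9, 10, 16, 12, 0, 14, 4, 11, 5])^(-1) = (0 13 1 5 17)(3 4 15)(11 16)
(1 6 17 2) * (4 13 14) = (1 6 17 2)(4 13 14) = [0, 6, 1, 3, 13, 5, 17, 7, 8, 9, 10, 11, 12, 14, 4, 15, 16, 2]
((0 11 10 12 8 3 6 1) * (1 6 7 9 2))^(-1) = ((0 11 10 12 8 3 7 9 2 1))^(-1) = (0 1 2 9 7 3 8 12 10 11)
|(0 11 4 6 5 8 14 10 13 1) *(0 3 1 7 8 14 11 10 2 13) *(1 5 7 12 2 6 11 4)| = 18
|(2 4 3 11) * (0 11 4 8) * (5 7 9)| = |(0 11 2 8)(3 4)(5 7 9)| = 12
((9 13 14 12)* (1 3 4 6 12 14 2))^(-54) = ((14)(1 3 4 6 12 9 13 2))^(-54) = (14)(1 4 12 13)(2 3 6 9)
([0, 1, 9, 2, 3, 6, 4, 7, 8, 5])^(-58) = (2 5 4)(3 9 6)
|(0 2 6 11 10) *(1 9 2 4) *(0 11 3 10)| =|(0 4 1 9 2 6 3 10 11)| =9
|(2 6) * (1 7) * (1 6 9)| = 5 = |(1 7 6 2 9)|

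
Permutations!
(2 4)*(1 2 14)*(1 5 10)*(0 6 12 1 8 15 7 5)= (0 6 12 1 2 4 14)(5 10 8 15 7)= [6, 2, 4, 3, 14, 10, 12, 5, 15, 9, 8, 11, 1, 13, 0, 7]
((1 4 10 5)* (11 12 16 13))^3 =((1 4 10 5)(11 12 16 13))^3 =(1 5 10 4)(11 13 16 12)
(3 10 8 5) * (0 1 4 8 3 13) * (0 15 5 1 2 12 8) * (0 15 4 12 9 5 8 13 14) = (0 2 9 5 14)(1 12 13 4 15 8)(3 10) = [2, 12, 9, 10, 15, 14, 6, 7, 1, 5, 3, 11, 13, 4, 0, 8]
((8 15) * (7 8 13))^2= (7 15)(8 13)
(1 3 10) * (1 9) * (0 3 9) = [3, 9, 2, 10, 4, 5, 6, 7, 8, 1, 0] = (0 3 10)(1 9)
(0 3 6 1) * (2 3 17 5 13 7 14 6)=[17, 0, 3, 2, 4, 13, 1, 14, 8, 9, 10, 11, 12, 7, 6, 15, 16, 5]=(0 17 5 13 7 14 6 1)(2 3)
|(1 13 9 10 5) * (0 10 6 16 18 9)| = |(0 10 5 1 13)(6 16 18 9)| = 20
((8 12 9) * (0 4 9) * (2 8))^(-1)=((0 4 9 2 8 12))^(-1)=(0 12 8 2 9 4)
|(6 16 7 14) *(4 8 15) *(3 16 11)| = 6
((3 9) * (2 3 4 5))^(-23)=((2 3 9 4 5))^(-23)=(2 9 5 3 4)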